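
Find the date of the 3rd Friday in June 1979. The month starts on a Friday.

15 June 1979

June 1979 begins on a Friday, so the first Friday is June 1.
The 3rd Friday is 2 weeks later: 1 + 14 = 15.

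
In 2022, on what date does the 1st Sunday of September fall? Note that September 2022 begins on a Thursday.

4 September 2022

September 2022 begins on a Thursday, so the first Sunday is September 4 (3 days later).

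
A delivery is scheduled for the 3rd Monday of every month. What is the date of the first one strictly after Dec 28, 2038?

Jan 17, 2039

Dec 2038 starts on a Wednesday; its first Monday is the 6th, so the 3rd Monday is the 20th — Dec 20, 2038.
That is not after Dec 28, 2038, so look at Jan 2039.
Jan 2039 starts on a Saturday; its first Monday is the 3rd, so the 3rd Monday is the 17th — Jan 17, 2039.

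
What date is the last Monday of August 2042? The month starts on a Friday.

2042-08-25

August 2042 begins on a Friday, so the first Monday is August 4 (3 days later).
August 2042 has 31 days. Adding weeks: 4, 11, 18, 25 — the last one ≤ 31 is the 25th.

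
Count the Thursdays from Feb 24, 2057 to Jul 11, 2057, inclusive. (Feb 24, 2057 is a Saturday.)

19

Feb 24, 2057 is a Saturday; the first Thursday on or after it is Mar 1, 2057 (5 days later).
From Mar 1, 2057 to Jul 11, 2057: 30 + 30 + 31 + 30 + 11 = 132 days (rest of Mar, Apr, May, Jun, Jul).
132 ÷ 7 = 18 full weeks with remainder 6, so 18 more Thursdays after the first → 19.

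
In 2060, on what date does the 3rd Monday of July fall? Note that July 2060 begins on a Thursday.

July 2060 begins on a Thursday, so the first Monday is July 5 (4 days later).
The 3rd Monday is 2 weeks later: 5 + 14 = 19.

2060-07-19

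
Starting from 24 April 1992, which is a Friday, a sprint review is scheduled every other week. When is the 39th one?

The 39th occurrence is 38 intervals after the first: 38 × 14 = 532 days after 24 April 1992.
April has 30 days — 6 days to the end of April leaves 526.
From end of April to end of 1992 is 245 days (281 left).
January has 31 days (250 left).
February has 28 days (222 left).
March has 31 days (191 left).
April has 30 days (161 left).
May has 31 days (130 left).
June has 30 days (100 left).
July has 31 days (69 left).
August has 31 days (38 left).
September has 30 days (8 left).
8 days into October → 8 October 1993.

8 October 1993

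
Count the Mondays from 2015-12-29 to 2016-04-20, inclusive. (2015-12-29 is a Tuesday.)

2015-12-29 is a Tuesday; the first Monday on or after it is 2016-01-04 (6 days later).
From 2016-01-04 to 2016-04-20: 27 + 29 + 31 + 20 = 107 days (rest of January, February, March, April).
107 ÷ 7 = 15 full weeks with remainder 2, so 15 more Mondays after the first → 16.

16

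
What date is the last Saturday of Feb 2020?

Feb 2020 begins on a Saturday, so the first Saturday is Feb 1.
Feb 2020 has 29 days. Adding weeks: 1, 8, 15, 22, 29 — the last one ≤ 29 is the 29th.

Feb 29, 2020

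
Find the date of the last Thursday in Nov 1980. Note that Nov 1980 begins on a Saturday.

Nov 1980 begins on a Saturday, so the first Thursday is Nov 6 (5 days later).
Nov 1980 has 30 days. Adding weeks: 6, 13, 20, 27 — the last one ≤ 30 is the 27th.

Nov 27, 1980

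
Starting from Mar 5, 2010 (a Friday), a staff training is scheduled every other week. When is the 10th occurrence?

Jul 9, 2010

The 10th occurrence is 9 intervals after the first: 9 × 14 = 126 days after Mar 5, 2010.
Mar has 31 days — 26 days to the end of Mar leaves 100.
Apr has 30 days (70 left).
May has 31 days (39 left).
Jun has 30 days (9 left).
9 days into Jul → Jul 9, 2010.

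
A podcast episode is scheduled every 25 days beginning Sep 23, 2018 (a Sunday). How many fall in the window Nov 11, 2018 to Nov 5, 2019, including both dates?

Occurrences land 25·i days after Sep 23, 2018 for i = 0, 1, 2, …
Nov 11, 2018 is 49 days after the start; 49 ÷ 25 = 1 remainder 24; since the remainder is 24, round up to i = 2. First occurrence in the window: #3 on Nov 12, 2018 (2×25 = 50 days in).
Nov 5, 2019 is 408 days after the start; 408 ÷ 25 = 16 remainder 8. Last occurrence in the window: #17 on Oct 28, 2019.
Occurrences #3 through #17: 15 in total.

15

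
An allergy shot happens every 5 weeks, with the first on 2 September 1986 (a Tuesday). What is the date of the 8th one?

5 May 1987

The 8th occurrence is 7 intervals after the first: 7 × 35 = 245 days after 2 September 1986.
September has 30 days — 28 days to the end of September leaves 217.
October has 31 days (186 left).
November has 30 days (156 left).
December has 31 days (125 left).
January has 31 days (94 left).
February has 28 days (66 left).
March has 31 days (35 left).
April has 30 days (5 left).
5 days into May → 5 May 1987.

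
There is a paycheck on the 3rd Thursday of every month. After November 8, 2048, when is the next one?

November 19, 2048

November 2048 starts on a Sunday; its first Thursday is the 5th, so the 3rd Thursday is the 19th — November 19, 2048.
November 19, 2048 is after November 8, 2048, so that is the next one.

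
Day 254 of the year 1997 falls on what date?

January has 31 days (254 − 31 = 223 remain).
February has 28 days (223 − 28 = 195 remain).
March has 31 days (195 − 31 = 164 remain).
April has 30 days (164 − 30 = 134 remain).
May has 31 days (134 − 31 = 103 remain).
June has 30 days (103 − 30 = 73 remain).
July has 31 days (73 − 31 = 42 remain).
August has 31 days (42 − 31 = 11 remain).
11 into September → September 11.

1997-09-11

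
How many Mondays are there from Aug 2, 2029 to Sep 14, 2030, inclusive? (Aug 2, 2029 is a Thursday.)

58

Aug 2, 2029 is a Thursday; the first Monday on or after it is Aug 6, 2029 (4 days later).
From Aug 6, 2029 to Sep 14, 2030: 147 + 257 = 404 days (rest of 2029, to Sep 14, 2030 in 2030).
404 ÷ 7 = 57 full weeks with remainder 5, so 57 more Mondays after the first → 58.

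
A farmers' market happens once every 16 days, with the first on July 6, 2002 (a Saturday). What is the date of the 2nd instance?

The 2nd occurrence is 1 interval after the first: 1 × 16 = 16 days after July 6, 2002.
16 days later is July 22, 2002.

July 22, 2002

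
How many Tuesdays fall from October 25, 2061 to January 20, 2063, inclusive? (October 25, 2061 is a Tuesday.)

October 25, 2061 is a Tuesday; the first Tuesday on or after it is October 25, 2061.
From October 25, 2061 to January 20, 2063: 67 + 365 + 20 = 452 days (rest of 2061, 2062, to January 20, 2063 in 2063).
452 ÷ 7 = 64 full weeks with remainder 4, so 64 more Tuesdays after the first → 65.

65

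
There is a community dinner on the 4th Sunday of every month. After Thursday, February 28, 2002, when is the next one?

March 24, 2002

February 2002 starts on a Friday; its first Sunday is the 3rd, so the 4th Sunday is the 24th — February 24, 2002.
That is not after February 28, 2002, so look at March 2002.
March 2002 starts on a Friday; its first Sunday is the 3rd, so the 4th Sunday is the 24th — March 24, 2002.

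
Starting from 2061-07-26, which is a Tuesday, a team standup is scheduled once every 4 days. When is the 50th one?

The 50th occurrence is 49 intervals after the first: 49 × 4 = 196 days after 2061-07-26.
July has 31 days — 5 days to the end of July leaves 191.
August has 31 days (160 left).
September has 30 days (130 left).
October has 31 days (99 left).
November has 30 days (69 left).
December has 31 days (38 left).
January has 31 days (7 left).
7 days into February → 2062-02-07.

2062-02-07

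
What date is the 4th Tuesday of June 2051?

The first Tuesday of June 2051 is June 6.
The 4th Tuesday is 3 weeks later: 6 + 21 = 27.

27 June 2051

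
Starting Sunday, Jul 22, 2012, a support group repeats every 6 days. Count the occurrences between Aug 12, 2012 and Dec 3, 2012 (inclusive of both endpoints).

Occurrences land 6·i days after Jul 22, 2012 for i = 0, 1, 2, …
Aug 12, 2012 is 21 days after the start; 21 ÷ 6 = 3 remainder 3; since the remainder is 3, round up to i = 4. First occurrence in the window: #5 on Aug 15, 2012 (4×6 = 24 days in).
Dec 3, 2012 is 134 days after the start; 134 ÷ 6 = 22 remainder 2. Last occurrence in the window: #23 on Dec 1, 2012.
Occurrences #5 through #23: 19 in total.

19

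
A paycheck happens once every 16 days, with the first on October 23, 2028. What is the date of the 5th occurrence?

The 5th occurrence is 4 intervals after the first: 4 × 16 = 64 days after October 23, 2028.
October has 31 days — 8 days to the end of October leaves 56.
November has 30 days (26 left).
26 days into December → December 26, 2028.

December 26, 2028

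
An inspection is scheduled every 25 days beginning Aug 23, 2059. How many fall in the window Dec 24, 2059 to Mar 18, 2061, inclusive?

Occurrences land 25·i days after Aug 23, 2059 for i = 0, 1, 2, …
Dec 24, 2059 is 123 days after the start; 123 ÷ 25 = 4 remainder 23; since the remainder is 23, round up to i = 5. First occurrence in the window: #6 on Dec 26, 2059 (5×25 = 125 days in).
Mar 18, 2061 is 573 days after the start; 573 ÷ 25 = 22 remainder 23. Last occurrence in the window: #23 on Feb 23, 2061.
Occurrences #6 through #23: 18 in total.

18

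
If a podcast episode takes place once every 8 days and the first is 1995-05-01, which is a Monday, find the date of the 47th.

The 47th occurrence is 46 intervals after the first: 46 × 8 = 368 days after 1995-05-01.
May has 31 days — 30 days to the end of May leaves 338.
June has 30 days (308 left).
July has 31 days (277 left).
August has 31 days (246 left).
September has 30 days (216 left).
October has 31 days (185 left).
November has 30 days (155 left).
December has 31 days (124 left).
January has 31 days (93 left).
February has 29 days (64 left).
March has 31 days (33 left).
April has 30 days (3 left).
3 days into May → 1996-05-03.

1996-05-03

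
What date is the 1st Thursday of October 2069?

The first Thursday of October 2069 is October 3.

2069-10-03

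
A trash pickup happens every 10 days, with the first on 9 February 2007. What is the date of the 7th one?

The 7th occurrence is 6 intervals after the first: 6 × 10 = 60 days after 9 February 2007.
February has 28 days — 19 days to the end of February leaves 41.
March has 31 days (10 left).
10 days into April → 10 April 2007.

10 April 2007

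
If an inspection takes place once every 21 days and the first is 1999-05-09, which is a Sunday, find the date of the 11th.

1999-12-05

The 11th occurrence is 10 intervals after the first: 10 × 21 = 210 days after 1999-05-09.
May has 31 days — 22 days to the end of May leaves 188.
June has 30 days (158 left).
July has 31 days (127 left).
August has 31 days (96 left).
September has 30 days (66 left).
October has 31 days (35 left).
November has 30 days (5 left).
5 days into December → 1999-12-05.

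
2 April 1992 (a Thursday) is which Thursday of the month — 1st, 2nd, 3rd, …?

Day 2 falls in week ⌈2/7⌉ of the month.
Days 1–7 hold the 1st Thursday, 8–14 the 2nd, 15–21 the 3rd, 22–28 the 4th, 29–31 the 5th.
2 is in the range for the 1st.

1st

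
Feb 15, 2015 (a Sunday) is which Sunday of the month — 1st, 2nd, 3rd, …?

Day 15 falls in week ⌈15/7⌉ of the month.
Days 1–7 hold the 1st Sunday, 8–14 the 2nd, 15–21 the 3rd, 22–28 the 4th, 29–31 the 5th.
15 is in the range for the 3rd.

3rd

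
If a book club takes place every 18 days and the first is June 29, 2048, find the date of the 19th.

May 19, 2049

The 19th occurrence is 18 intervals after the first: 18 × 18 = 324 days after June 29, 2048.
June has 30 days — 1 day to the end of June leaves 323.
July has 31 days (292 left).
August has 31 days (261 left).
September has 30 days (231 left).
October has 31 days (200 left).
November has 30 days (170 left).
December has 31 days (139 left).
January has 31 days (108 left).
February has 28 days (80 left).
March has 31 days (49 left).
April has 30 days (19 left).
19 days into May → May 19, 2049.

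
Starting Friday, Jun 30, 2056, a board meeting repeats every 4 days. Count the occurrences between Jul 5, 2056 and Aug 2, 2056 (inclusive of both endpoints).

7

Occurrences land 4·i days after Jun 30, 2056 for i = 0, 1, 2, …
Jul 5, 2056 is 5 days after the start; 5 ÷ 4 = 1 remainder 1; since the remainder is 1, round up to i = 2. First occurrence in the window: #3 on Jul 8, 2056 (2×4 = 8 days in).
Aug 2, 2056 is 33 days after the start; 33 ÷ 4 = 8 remainder 1. Last occurrence in the window: #9 on Aug 1, 2056.
Occurrences #3 through #9: 7 in total.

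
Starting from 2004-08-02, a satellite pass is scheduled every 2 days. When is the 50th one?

The 50th occurrence is 49 intervals after the first: 49 × 2 = 98 days after 2004-08-02.
August has 31 days — 29 days to the end of August leaves 69.
September has 30 days (39 left).
October has 31 days (8 left).
8 days into November → 2004-11-08.

2004-11-08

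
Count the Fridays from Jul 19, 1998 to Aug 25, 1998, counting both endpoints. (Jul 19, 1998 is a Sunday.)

5

Jul 19, 1998 is a Sunday; the first Friday on or after it is Jul 24, 1998 (5 days later).
From Jul 24, 1998 to Aug 25, 1998: 7 + 25 = 32 days (rest of Jul, Aug).
32 ÷ 7 = 4 full weeks with remainder 4, so 4 more Fridays after the first → 5.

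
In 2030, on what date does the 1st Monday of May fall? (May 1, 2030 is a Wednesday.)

6 May 2030

May 2030 begins on a Wednesday, so the first Monday is May 6 (5 days later).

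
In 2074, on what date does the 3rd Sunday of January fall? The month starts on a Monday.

January 2074 begins on a Monday, so the first Sunday is January 7 (6 days later).
The 3rd Sunday is 2 weeks later: 7 + 14 = 21.

January 21, 2074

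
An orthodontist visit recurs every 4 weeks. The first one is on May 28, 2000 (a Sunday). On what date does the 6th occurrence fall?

October 15, 2000

The 6th occurrence is 5 intervals after the first: 5 × 28 = 140 days after May 28, 2000.
May has 31 days — 3 days to the end of May leaves 137.
June has 30 days (107 left).
July has 31 days (76 left).
August has 31 days (45 left).
September has 30 days (15 left).
15 days into October → October 15, 2000.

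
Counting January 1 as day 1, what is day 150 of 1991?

January has 31 days (150 − 31 = 119 remain).
February has 28 days (119 − 28 = 91 remain).
March has 31 days (91 − 31 = 60 remain).
April has 30 days (60 − 30 = 30 remain).
30 into May → May 30.

1991-05-30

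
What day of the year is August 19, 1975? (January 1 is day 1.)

231

Days in months before August: 31 + 28 + 31 + 30 + 31 + 30 + 31 = 212.
Plus 19 days into August → day 231.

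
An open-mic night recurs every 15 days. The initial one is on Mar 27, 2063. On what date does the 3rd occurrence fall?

Apr 26, 2063

The 3rd occurrence is 2 intervals after the first: 2 × 15 = 30 days after Mar 27, 2063.
Mar has 31 days — 4 days to the end of Mar leaves 26.
26 days into Apr → Apr 26, 2063.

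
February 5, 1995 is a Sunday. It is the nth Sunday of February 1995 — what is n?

Day 5 falls in week ⌈5/7⌉ of the month.
Days 1–7 hold the 1st Sunday, 8–14 the 2nd, 15–21 the 3rd, 22–28 the 4th, 29–31 the 5th.
5 is in the range for the 1st.

1st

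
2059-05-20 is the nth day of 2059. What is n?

140

Days in months before May: 31 + 28 + 31 + 30 = 120.
Plus 20 days into May → day 140.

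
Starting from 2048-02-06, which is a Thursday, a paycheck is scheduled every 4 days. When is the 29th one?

The 29th occurrence is 28 intervals after the first: 28 × 4 = 112 days after 2048-02-06.
February has 29 days — 23 days to the end of February leaves 89.
March has 31 days (58 left).
April has 30 days (28 left).
28 days into May → 2048-05-28.

2048-05-28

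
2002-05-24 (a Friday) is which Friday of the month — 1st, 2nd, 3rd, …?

Day 24 falls in week ⌈24/7⌉ of the month.
Days 1–7 hold the 1st Friday, 8–14 the 2nd, 15–21 the 3rd, 22–28 the 4th, 29–31 the 5th.
24 is in the range for the 4th.

4th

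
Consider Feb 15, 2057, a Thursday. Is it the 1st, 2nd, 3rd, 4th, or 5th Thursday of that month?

Day 15 falls in week ⌈15/7⌉ of the month.
Days 1–7 hold the 1st Thursday, 8–14 the 2nd, 15–21 the 3rd, 22–28 the 4th, 29–31 the 5th.
15 is in the range for the 3rd.

3rd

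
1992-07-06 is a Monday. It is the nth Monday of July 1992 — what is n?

1st

Day 6 falls in week ⌈6/7⌉ of the month.
Days 1–7 hold the 1st Monday, 8–14 the 2nd, 15–21 the 3rd, 22–28 the 4th, 29–31 the 5th.
6 is in the range for the 1st.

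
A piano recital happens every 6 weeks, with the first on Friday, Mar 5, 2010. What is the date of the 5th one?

Aug 20, 2010

The 5th occurrence is 4 intervals after the first: 4 × 42 = 168 days after Mar 5, 2010.
Mar has 31 days — 26 days to the end of Mar leaves 142.
Apr has 30 days (112 left).
May has 31 days (81 left).
Jun has 30 days (51 left).
Jul has 31 days (20 left).
20 days into Aug → Aug 20, 2010.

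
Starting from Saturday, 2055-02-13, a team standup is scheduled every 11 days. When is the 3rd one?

2055-03-07

The 3rd occurrence is 2 intervals after the first: 2 × 11 = 22 days after 2055-02-13.
February has 28 days — 15 days to the end of February leaves 7.
7 days into March → 2055-03-07.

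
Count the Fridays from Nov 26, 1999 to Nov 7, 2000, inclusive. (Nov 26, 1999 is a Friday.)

50

Nov 26, 1999 is a Friday; the first Friday on or after it is Nov 26, 1999.
From Nov 26, 1999 to Nov 7, 2000: 35 + 312 = 347 days (rest of 1999, to Nov 7, 2000 in 2000).
347 ÷ 7 = 49 full weeks with remainder 4, so 49 more Fridays after the first → 50.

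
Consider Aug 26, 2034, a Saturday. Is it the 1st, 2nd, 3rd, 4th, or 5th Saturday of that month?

Day 26 falls in week ⌈26/7⌉ of the month.
Days 1–7 hold the 1st Saturday, 8–14 the 2nd, 15–21 the 3rd, 22–28 the 4th, 29–31 the 5th.
26 is in the range for the 4th.

4th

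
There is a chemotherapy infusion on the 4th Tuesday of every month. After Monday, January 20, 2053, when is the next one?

January 28, 2053

January 2053 starts on a Wednesday; its first Tuesday is the 7th, so the 4th Tuesday is the 28th — January 28, 2053.
January 28, 2053 is after January 20, 2053, so that is the next one.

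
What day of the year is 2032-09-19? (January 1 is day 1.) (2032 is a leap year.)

263

Days in months before September: 31 + 29 + 31 + 30 + 31 + 30 + 31 + 31 = 244.
Plus 19 days into September → day 263.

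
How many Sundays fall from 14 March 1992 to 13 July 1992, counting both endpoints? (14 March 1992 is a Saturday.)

18

14 March 1992 is a Saturday; the first Sunday on or after it is 15 March 1992 (1 day later).
From 15 March 1992 to 13 July 1992: 16 + 30 + 31 + 30 + 13 = 120 days (rest of March, April, May, June, July).
120 ÷ 7 = 17 full weeks with remainder 1, so 17 more Sundays after the first → 18.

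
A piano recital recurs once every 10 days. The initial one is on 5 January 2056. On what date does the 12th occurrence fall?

24 April 2056

The 12th occurrence is 11 intervals after the first: 11 × 10 = 110 days after 5 January 2056.
January has 31 days — 26 days to the end of January leaves 84.
February has 29 days (55 left).
March has 31 days (24 left).
24 days into April → 24 April 2056.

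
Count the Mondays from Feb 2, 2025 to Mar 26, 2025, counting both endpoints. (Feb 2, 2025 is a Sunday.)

8

Feb 2, 2025 is a Sunday; the first Monday on or after it is Feb 3, 2025 (1 day later).
From Feb 3, 2025 to Mar 26, 2025: 25 + 26 = 51 days (rest of Feb, Mar).
51 ÷ 7 = 7 full weeks with remainder 2, so 7 more Mondays after the first → 8.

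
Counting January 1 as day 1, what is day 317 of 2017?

Nov 13, 2017

Jan has 31 days (317 − 31 = 286 remain).
Feb has 28 days (286 − 28 = 258 remain).
Mar has 31 days (258 − 31 = 227 remain).
Apr has 30 days (227 − 30 = 197 remain).
May has 31 days (197 − 31 = 166 remain).
Jun has 30 days (166 − 30 = 136 remain).
Jul has 31 days (136 − 31 = 105 remain).
Aug has 31 days (105 − 31 = 74 remain).
Sep has 30 days (74 − 30 = 44 remain).
Oct has 31 days (44 − 31 = 13 remain).
13 into Nov → Nov 13.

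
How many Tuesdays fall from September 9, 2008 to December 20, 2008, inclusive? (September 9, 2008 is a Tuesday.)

September 9, 2008 is a Tuesday; the first Tuesday on or after it is September 9, 2008.
From September 9, 2008 to December 20, 2008: 21 + 31 + 30 + 20 = 102 days (rest of September, October, November, December).
102 ÷ 7 = 14 full weeks with remainder 4, so 14 more Tuesdays after the first → 15.

15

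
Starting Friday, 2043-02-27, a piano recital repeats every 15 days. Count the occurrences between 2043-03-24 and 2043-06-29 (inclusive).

Occurrences land 15·i days after 2043-02-27 for i = 0, 1, 2, …
2043-03-24 is 25 days after the start; 25 ÷ 15 = 1 remainder 10; since the remainder is 10, round up to i = 2. First occurrence in the window: #3 on 2043-03-29 (2×15 = 30 days in).
2043-06-29 is 122 days after the start; 122 ÷ 15 = 8 remainder 2. Last occurrence in the window: #9 on 2043-06-27.
Occurrences #3 through #9: 7 in total.

7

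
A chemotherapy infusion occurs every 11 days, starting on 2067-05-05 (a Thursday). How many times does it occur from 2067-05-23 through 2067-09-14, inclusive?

Occurrences land 11·i days after 2067-05-05 for i = 0, 1, 2, …
2067-05-23 is 18 days after the start; 18 ÷ 11 = 1 remainder 7; since the remainder is 7, round up to i = 2. First occurrence in the window: #3 on 2067-05-27 (2×11 = 22 days in).
2067-09-14 is 132 days after the start; 132 ÷ 11 = 12 remainder 0. Last occurrence in the window: #13 on 2067-09-14.
Occurrences #3 through #13: 11 in total.

11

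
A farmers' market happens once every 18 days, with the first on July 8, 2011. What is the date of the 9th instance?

The 9th occurrence is 8 intervals after the first: 8 × 18 = 144 days after July 8, 2011.
July has 31 days — 23 days to the end of July leaves 121.
August has 31 days (90 left).
September has 30 days (60 left).
October has 31 days (29 left).
29 days into November → November 29, 2011.

November 29, 2011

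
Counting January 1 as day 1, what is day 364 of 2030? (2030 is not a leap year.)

2030-12-30

January has 31 days (364 − 31 = 333 remain).
February has 28 days (333 − 28 = 305 remain).
March has 31 days (305 − 31 = 274 remain).
April has 30 days (274 − 30 = 244 remain).
May has 31 days (244 − 31 = 213 remain).
June has 30 days (213 − 30 = 183 remain).
July has 31 days (183 − 31 = 152 remain).
August has 31 days (152 − 31 = 121 remain).
September has 30 days (121 − 30 = 91 remain).
October has 31 days (91 − 31 = 60 remain).
November has 30 days (60 − 30 = 30 remain).
30 into December → December 30.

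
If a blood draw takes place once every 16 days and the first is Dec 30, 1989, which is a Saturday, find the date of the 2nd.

Jan 15, 1990

The 2nd occurrence is 1 interval after the first: 1 × 16 = 16 days after Dec 30, 1989.
Dec has 31 days — 1 day to the end of Dec leaves 15.
15 days into Jan → Jan 15, 1990.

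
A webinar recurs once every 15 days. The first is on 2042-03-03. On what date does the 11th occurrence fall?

2042-07-31

The 11th occurrence is 10 intervals after the first: 10 × 15 = 150 days after 2042-03-03.
March has 31 days — 28 days to the end of March leaves 122.
April has 30 days (92 left).
May has 31 days (61 left).
June has 30 days (31 left).
31 days into July → 2042-07-31.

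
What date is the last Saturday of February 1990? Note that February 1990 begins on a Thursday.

February 1990 begins on a Thursday, so the first Saturday is February 3 (2 days later).
February 1990 has 28 days. Adding weeks: 3, 10, 17, 24 — the last one ≤ 28 is the 24th.

1990-02-24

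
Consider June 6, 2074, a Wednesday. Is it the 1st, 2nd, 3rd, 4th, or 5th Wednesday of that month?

1st

Day 6 falls in week ⌈6/7⌉ of the month.
Days 1–7 hold the 1st Wednesday, 8–14 the 2nd, 15–21 the 3rd, 22–28 the 4th, 29–31 the 5th.
6 is in the range for the 1st.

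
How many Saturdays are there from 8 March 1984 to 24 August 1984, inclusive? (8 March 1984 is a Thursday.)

8 March 1984 is a Thursday; the first Saturday on or after it is 10 March 1984 (2 days later).
From 10 March 1984 to 24 August 1984: 21 + 30 + 31 + 30 + 31 + 24 = 167 days (rest of March, April, May, June, July, August).
167 ÷ 7 = 23 full weeks with remainder 6, so 23 more Saturdays after the first → 24.

24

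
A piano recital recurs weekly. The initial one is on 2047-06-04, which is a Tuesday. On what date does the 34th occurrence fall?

The 34th occurrence is 33 intervals after the first: 33 × 7 = 231 days after 2047-06-04.
June has 30 days — 26 days to the end of June leaves 205.
July has 31 days (174 left).
August has 31 days (143 left).
September has 30 days (113 left).
October has 31 days (82 left).
November has 30 days (52 left).
December has 31 days (21 left).
21 days into January → 2048-01-21.

2048-01-21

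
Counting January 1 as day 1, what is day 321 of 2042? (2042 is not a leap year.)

2042-11-17

January has 31 days (321 − 31 = 290 remain).
February has 28 days (290 − 28 = 262 remain).
March has 31 days (262 − 31 = 231 remain).
April has 30 days (231 − 30 = 201 remain).
May has 31 days (201 − 31 = 170 remain).
June has 30 days (170 − 30 = 140 remain).
July has 31 days (140 − 31 = 109 remain).
August has 31 days (109 − 31 = 78 remain).
September has 30 days (78 − 30 = 48 remain).
October has 31 days (48 − 31 = 17 remain).
17 into November → November 17.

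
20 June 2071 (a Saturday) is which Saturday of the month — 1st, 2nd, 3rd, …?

3rd

Day 20 falls in week ⌈20/7⌉ of the month.
Days 1–7 hold the 1st Saturday, 8–14 the 2nd, 15–21 the 3rd, 22–28 the 4th, 29–31 the 5th.
20 is in the range for the 3rd.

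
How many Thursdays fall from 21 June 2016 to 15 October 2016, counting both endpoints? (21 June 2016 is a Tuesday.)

17

21 June 2016 is a Tuesday; the first Thursday on or after it is 23 June 2016 (2 days later).
From 23 June 2016 to 15 October 2016: 7 + 31 + 31 + 30 + 15 = 114 days (rest of June, July, August, September, October).
114 ÷ 7 = 16 full weeks with remainder 2, so 16 more Thursdays after the first → 17.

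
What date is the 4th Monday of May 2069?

May 2069 begins on a Wednesday, so the first Monday is May 6 (5 days later).
The 4th Monday is 3 weeks later: 6 + 21 = 27.

27 May 2069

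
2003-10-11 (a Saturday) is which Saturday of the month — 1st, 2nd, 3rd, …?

2nd

Day 11 falls in week ⌈11/7⌉ of the month.
Days 1–7 hold the 1st Saturday, 8–14 the 2nd, 15–21 the 3rd, 22–28 the 4th, 29–31 the 5th.
11 is in the range for the 2nd.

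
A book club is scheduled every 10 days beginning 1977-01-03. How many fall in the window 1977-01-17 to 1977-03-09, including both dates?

5

Occurrences land 10·i days after 1977-01-03 for i = 0, 1, 2, …
1977-01-17 is 14 days after the start; 14 ÷ 10 = 1 remainder 4; since the remainder is 4, round up to i = 2. First occurrence in the window: #3 on 1977-01-23 (2×10 = 20 days in).
1977-03-09 is 65 days after the start; 65 ÷ 10 = 6 remainder 5. Last occurrence in the window: #7 on 1977-03-04.
Occurrences #3 through #7: 5 in total.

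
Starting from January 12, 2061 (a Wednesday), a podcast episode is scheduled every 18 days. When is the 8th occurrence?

The 8th occurrence is 7 intervals after the first: 7 × 18 = 126 days after January 12, 2061.
January has 31 days — 19 days to the end of January leaves 107.
February has 28 days (79 left).
March has 31 days (48 left).
April has 30 days (18 left).
18 days into May → May 18, 2061.

May 18, 2061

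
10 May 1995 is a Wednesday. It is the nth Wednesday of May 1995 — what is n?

2nd

Day 10 falls in week ⌈10/7⌉ of the month.
Days 1–7 hold the 1st Wednesday, 8–14 the 2nd, 15–21 the 3rd, 22–28 the 4th, 29–31 the 5th.
10 is in the range for the 2nd.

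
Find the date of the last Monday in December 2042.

December 29, 2042

December 2042 begins on a Monday, so the first Monday is December 1.
December 2042 has 31 days. Adding weeks: 1, 8, 15, 22, 29 — the last one ≤ 31 is the 29th.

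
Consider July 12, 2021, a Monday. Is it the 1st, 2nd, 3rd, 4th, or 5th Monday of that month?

2nd

Day 12 falls in week ⌈12/7⌉ of the month.
Days 1–7 hold the 1st Monday, 8–14 the 2nd, 15–21 the 3rd, 22–28 the 4th, 29–31 the 5th.
12 is in the range for the 2nd.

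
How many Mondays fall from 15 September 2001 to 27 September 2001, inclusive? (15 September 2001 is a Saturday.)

15 September 2001 is a Saturday; the first Monday on or after it is 17 September 2001 (2 days later).
From 17 September 2001 to 27 September 2001 is 27 − 17 = 10 days.
10 ÷ 7 = 1 full weeks with remainder 3, so 1 more Mondays after the first → 2.

2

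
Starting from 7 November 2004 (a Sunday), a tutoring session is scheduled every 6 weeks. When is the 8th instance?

The 8th occurrence is 7 intervals after the first: 7 × 42 = 294 days after 7 November 2004.
November has 30 days — 23 days to the end of November leaves 271.
December has 31 days (240 left).
January has 31 days (209 left).
February has 28 days (181 left).
March has 31 days (150 left).
April has 30 days (120 left).
May has 31 days (89 left).
June has 30 days (59 left).
July has 31 days (28 left).
28 days into August → 28 August 2005.

28 August 2005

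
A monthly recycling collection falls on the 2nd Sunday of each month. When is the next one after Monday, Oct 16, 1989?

Nov 12, 1989

Oct 1989 starts on a Sunday; its first Sunday is the 1st, so the 2nd Sunday is the 8th — Oct 8, 1989.
That is not after Oct 16, 1989, so look at Nov 1989.
Nov 1989 starts on a Wednesday; its first Sunday is the 5th, so the 2nd Sunday is the 12th — Nov 12, 1989.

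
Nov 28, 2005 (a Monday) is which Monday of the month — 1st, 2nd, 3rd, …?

Day 28 falls in week ⌈28/7⌉ of the month.
Days 1–7 hold the 1st Monday, 8–14 the 2nd, 15–21 the 3rd, 22–28 the 4th, 29–31 the 5th.
28 is in the range for the 4th.

4th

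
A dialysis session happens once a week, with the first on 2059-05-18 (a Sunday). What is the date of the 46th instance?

2060-03-28

The 46th occurrence is 45 intervals after the first: 45 × 7 = 315 days after 2059-05-18.
May has 31 days — 13 days to the end of May leaves 302.
June has 30 days (272 left).
July has 31 days (241 left).
August has 31 days (210 left).
September has 30 days (180 left).
October has 31 days (149 left).
November has 30 days (119 left).
December has 31 days (88 left).
January has 31 days (57 left).
February has 29 days (28 left).
28 days into March → 2060-03-28.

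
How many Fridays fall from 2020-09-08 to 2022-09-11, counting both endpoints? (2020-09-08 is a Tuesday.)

105

2020-09-08 is a Tuesday; the first Friday on or after it is 2020-09-11 (3 days later).
From 2020-09-11 to 2022-09-11: 111 + 365 + 254 = 730 days (rest of 2020, 2021, to 2022-09-11 in 2022).
730 ÷ 7 = 104 full weeks with remainder 2, so 104 more Fridays after the first → 105.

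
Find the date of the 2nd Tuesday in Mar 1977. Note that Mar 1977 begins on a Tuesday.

Mar 8, 1977

Mar 1977 begins on a Tuesday, so the first Tuesday is Mar 1.
The 2nd Tuesday is 1 weeks later: 1 + 7 = 8.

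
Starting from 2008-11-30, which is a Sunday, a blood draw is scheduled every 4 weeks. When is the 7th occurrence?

The 7th occurrence is 6 intervals after the first: 6 × 28 = 168 days after 2008-11-30.
November has 30 days — 0 days to the end of November leaves 168.
December has 31 days (137 left).
January has 31 days (106 left).
February has 28 days (78 left).
March has 31 days (47 left).
April has 30 days (17 left).
17 days into May → 2009-05-17.

2009-05-17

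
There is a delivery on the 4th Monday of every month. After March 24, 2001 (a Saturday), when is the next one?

March 26, 2001

March 2001 starts on a Thursday; its first Monday is the 5th, so the 4th Monday is the 26th — March 26, 2001.
March 26, 2001 is after March 24, 2001, so that is the next one.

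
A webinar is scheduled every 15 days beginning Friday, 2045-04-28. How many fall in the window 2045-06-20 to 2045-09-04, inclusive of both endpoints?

5

Occurrences land 15·i days after 2045-04-28 for i = 0, 1, 2, …
2045-06-20 is 53 days after the start; 53 ÷ 15 = 3 remainder 8; since the remainder is 8, round up to i = 4. First occurrence in the window: #5 on 2045-06-27 (4×15 = 60 days in).
2045-09-04 is 129 days after the start; 129 ÷ 15 = 8 remainder 9. Last occurrence in the window: #9 on 2045-08-26.
Occurrences #5 through #9: 5 in total.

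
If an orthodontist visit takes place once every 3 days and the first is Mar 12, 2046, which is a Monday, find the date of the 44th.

The 44th occurrence is 43 intervals after the first: 43 × 3 = 129 days after Mar 12, 2046.
Mar has 31 days — 19 days to the end of Mar leaves 110.
Apr has 30 days (80 left).
May has 31 days (49 left).
Jun has 30 days (19 left).
19 days into Jul → Jul 19, 2046.

Jul 19, 2046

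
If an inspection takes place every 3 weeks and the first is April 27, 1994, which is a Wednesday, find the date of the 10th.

November 2, 1994

The 10th occurrence is 9 intervals after the first: 9 × 21 = 189 days after April 27, 1994.
April has 30 days — 3 days to the end of April leaves 186.
May has 31 days (155 left).
June has 30 days (125 left).
July has 31 days (94 left).
August has 31 days (63 left).
September has 30 days (33 left).
October has 31 days (2 left).
2 days into November → November 2, 1994.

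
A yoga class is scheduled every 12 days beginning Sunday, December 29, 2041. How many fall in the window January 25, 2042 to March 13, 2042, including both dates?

Occurrences land 12·i days after December 29, 2041 for i = 0, 1, 2, …
January 25, 2042 is 27 days after the start; 27 ÷ 12 = 2 remainder 3; since the remainder is 3, round up to i = 3. First occurrence in the window: #4 on February 3, 2042 (3×12 = 36 days in).
March 13, 2042 is 74 days after the start; 74 ÷ 12 = 6 remainder 2. Last occurrence in the window: #7 on March 11, 2042.
Occurrences #4 through #7: 4 in total.

4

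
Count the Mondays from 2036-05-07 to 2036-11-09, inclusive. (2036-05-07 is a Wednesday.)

2036-05-07 is a Wednesday; the first Monday on or after it is 2036-05-12 (5 days later).
From 2036-05-12 to 2036-11-09: 19 + 30 + 31 + 31 + 30 + 31 + 9 = 181 days (rest of May, June, July, August, September, October, November).
181 ÷ 7 = 25 full weeks with remainder 6, so 25 more Mondays after the first → 26.

26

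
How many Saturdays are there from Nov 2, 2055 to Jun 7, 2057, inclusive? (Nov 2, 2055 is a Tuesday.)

Nov 2, 2055 is a Tuesday; the first Saturday on or after it is Nov 6, 2055 (4 days later).
From Nov 6, 2055 to Jun 7, 2057: 55 + 366 + 158 = 579 days (rest of 2055, 2056, to Jun 7, 2057 in 2057).
579 ÷ 7 = 82 full weeks with remainder 5, so 82 more Saturdays after the first → 83.

83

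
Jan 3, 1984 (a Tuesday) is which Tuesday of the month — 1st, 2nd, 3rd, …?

Day 3 falls in week ⌈3/7⌉ of the month.
Days 1–7 hold the 1st Tuesday, 8–14 the 2nd, 15–21 the 3rd, 22–28 the 4th, 29–31 the 5th.
3 is in the range for the 1st.

1st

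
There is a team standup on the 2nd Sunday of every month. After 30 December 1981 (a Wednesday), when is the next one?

10 January 1982

December 1981 starts on a Tuesday; its first Sunday is the 6th, so the 2nd Sunday is the 13th — 13 December 1981.
That is not after 30 December 1981, so look at January 1982.
January 1982 starts on a Friday; its first Sunday is the 3rd, so the 2nd Sunday is the 10th — 10 January 1982.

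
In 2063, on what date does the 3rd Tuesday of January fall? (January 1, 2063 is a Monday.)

January 2063 begins on a Monday, so the first Tuesday is January 2 (1 day later).
The 3rd Tuesday is 2 weeks later: 2 + 14 = 16.

16 January 2063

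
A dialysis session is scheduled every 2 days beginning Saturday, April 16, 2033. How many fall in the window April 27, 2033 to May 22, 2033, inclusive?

13

Occurrences land 2·i days after April 16, 2033 for i = 0, 1, 2, …
April 27, 2033 is 11 days after the start; 11 ÷ 2 = 5 remainder 1; since the remainder is 1, round up to i = 6. First occurrence in the window: #7 on April 28, 2033 (6×2 = 12 days in).
May 22, 2033 is 36 days after the start; 36 ÷ 2 = 18 remainder 0. Last occurrence in the window: #19 on May 22, 2033.
Occurrences #7 through #19: 13 in total.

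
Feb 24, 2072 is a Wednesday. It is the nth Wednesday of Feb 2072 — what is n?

Day 24 falls in week ⌈24/7⌉ of the month.
Days 1–7 hold the 1st Wednesday, 8–14 the 2nd, 15–21 the 3rd, 22–28 the 4th, 29–31 the 5th.
24 is in the range for the 4th.

4th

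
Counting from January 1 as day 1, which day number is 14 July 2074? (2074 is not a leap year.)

195

Days in months before July: 31 + 28 + 31 + 30 + 31 + 30 = 181.
Plus 14 days into July → day 195.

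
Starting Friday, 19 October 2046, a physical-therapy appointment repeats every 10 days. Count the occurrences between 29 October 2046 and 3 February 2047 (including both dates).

10

Occurrences land 10·i days after 19 October 2046 for i = 0, 1, 2, …
29 October 2046 is 10 days after the start; 10 ÷ 10 = 1 remainder 0. First occurrence in the window: #2 on 29 October 2046 (1×10 = 10 days in).
3 February 2047 is 107 days after the start; 107 ÷ 10 = 10 remainder 7. Last occurrence in the window: #11 on 27 January 2047.
Occurrences #2 through #11: 10 in total.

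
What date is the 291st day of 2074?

January has 31 days (291 − 31 = 260 remain).
February has 28 days (260 − 28 = 232 remain).
March has 31 days (232 − 31 = 201 remain).
April has 30 days (201 − 30 = 171 remain).
May has 31 days (171 − 31 = 140 remain).
June has 30 days (140 − 30 = 110 remain).
July has 31 days (110 − 31 = 79 remain).
August has 31 days (79 − 31 = 48 remain).
September has 30 days (48 − 30 = 18 remain).
18 into October → October 18.

October 18, 2074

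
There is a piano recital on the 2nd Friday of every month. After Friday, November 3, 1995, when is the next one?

November 1995 starts on a Wednesday; its first Friday is the 3rd, so the 2nd Friday is the 10th — November 10, 1995.
November 10, 1995 is after November 3, 1995, so that is the next one.

November 10, 1995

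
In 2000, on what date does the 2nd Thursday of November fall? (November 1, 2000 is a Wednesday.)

November 2000 begins on a Wednesday, so the first Thursday is November 2 (1 day later).
The 2nd Thursday is 1 weeks later: 2 + 7 = 9.

9 November 2000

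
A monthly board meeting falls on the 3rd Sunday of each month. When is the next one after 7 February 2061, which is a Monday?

February 2061 starts on a Tuesday; its first Sunday is the 6th, so the 3rd Sunday is the 20th — 20 February 2061.
20 February 2061 is after 7 February 2061, so that is the next one.

20 February 2061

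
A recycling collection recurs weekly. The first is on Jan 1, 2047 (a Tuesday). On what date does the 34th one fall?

The 34th occurrence is 33 intervals after the first: 33 × 7 = 231 days after Jan 1, 2047.
Jan has 31 days — 30 days to the end of Jan leaves 201.
Feb has 28 days (173 left).
Mar has 31 days (142 left).
Apr has 30 days (112 left).
May has 31 days (81 left).
Jun has 30 days (51 left).
Jul has 31 days (20 left).
20 days into Aug → Aug 20, 2047.

Aug 20, 2047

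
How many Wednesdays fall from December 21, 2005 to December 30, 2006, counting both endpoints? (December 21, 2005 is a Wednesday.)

December 21, 2005 is a Wednesday; the first Wednesday on or after it is December 21, 2005.
From December 21, 2005 to December 30, 2006: 10 + 364 = 374 days (rest of 2005, to December 30, 2006 in 2006).
374 ÷ 7 = 53 full weeks with remainder 3, so 53 more Wednesdays after the first → 54.

54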